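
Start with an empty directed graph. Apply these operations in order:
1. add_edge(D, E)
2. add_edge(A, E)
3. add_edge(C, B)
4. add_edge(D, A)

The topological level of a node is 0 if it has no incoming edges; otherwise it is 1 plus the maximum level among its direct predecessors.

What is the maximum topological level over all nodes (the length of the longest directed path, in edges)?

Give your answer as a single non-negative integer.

Op 1: add_edge(D, E). Edges now: 1
Op 2: add_edge(A, E). Edges now: 2
Op 3: add_edge(C, B). Edges now: 3
Op 4: add_edge(D, A). Edges now: 4
Compute levels (Kahn BFS):
  sources (in-degree 0): C, D
  process C: level=0
    C->B: in-degree(B)=0, level(B)=1, enqueue
  process D: level=0
    D->A: in-degree(A)=0, level(A)=1, enqueue
    D->E: in-degree(E)=1, level(E)>=1
  process B: level=1
  process A: level=1
    A->E: in-degree(E)=0, level(E)=2, enqueue
  process E: level=2
All levels: A:1, B:1, C:0, D:0, E:2
max level = 2

Answer: 2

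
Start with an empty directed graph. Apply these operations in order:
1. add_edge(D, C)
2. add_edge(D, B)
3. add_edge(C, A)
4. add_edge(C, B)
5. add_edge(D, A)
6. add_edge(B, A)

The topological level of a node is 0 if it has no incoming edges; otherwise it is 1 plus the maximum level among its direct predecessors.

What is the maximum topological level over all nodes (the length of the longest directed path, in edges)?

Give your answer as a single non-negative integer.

Answer: 3

Derivation:
Op 1: add_edge(D, C). Edges now: 1
Op 2: add_edge(D, B). Edges now: 2
Op 3: add_edge(C, A). Edges now: 3
Op 4: add_edge(C, B). Edges now: 4
Op 5: add_edge(D, A). Edges now: 5
Op 6: add_edge(B, A). Edges now: 6
Compute levels (Kahn BFS):
  sources (in-degree 0): D
  process D: level=0
    D->A: in-degree(A)=2, level(A)>=1
    D->B: in-degree(B)=1, level(B)>=1
    D->C: in-degree(C)=0, level(C)=1, enqueue
  process C: level=1
    C->A: in-degree(A)=1, level(A)>=2
    C->B: in-degree(B)=0, level(B)=2, enqueue
  process B: level=2
    B->A: in-degree(A)=0, level(A)=3, enqueue
  process A: level=3
All levels: A:3, B:2, C:1, D:0
max level = 3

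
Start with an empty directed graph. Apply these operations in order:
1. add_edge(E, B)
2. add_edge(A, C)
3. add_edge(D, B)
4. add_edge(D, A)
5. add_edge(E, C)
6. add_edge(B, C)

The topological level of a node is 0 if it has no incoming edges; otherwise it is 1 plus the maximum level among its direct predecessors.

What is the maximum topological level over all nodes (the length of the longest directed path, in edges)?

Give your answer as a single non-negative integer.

Answer: 2

Derivation:
Op 1: add_edge(E, B). Edges now: 1
Op 2: add_edge(A, C). Edges now: 2
Op 3: add_edge(D, B). Edges now: 3
Op 4: add_edge(D, A). Edges now: 4
Op 5: add_edge(E, C). Edges now: 5
Op 6: add_edge(B, C). Edges now: 6
Compute levels (Kahn BFS):
  sources (in-degree 0): D, E
  process D: level=0
    D->A: in-degree(A)=0, level(A)=1, enqueue
    D->B: in-degree(B)=1, level(B)>=1
  process E: level=0
    E->B: in-degree(B)=0, level(B)=1, enqueue
    E->C: in-degree(C)=2, level(C)>=1
  process A: level=1
    A->C: in-degree(C)=1, level(C)>=2
  process B: level=1
    B->C: in-degree(C)=0, level(C)=2, enqueue
  process C: level=2
All levels: A:1, B:1, C:2, D:0, E:0
max level = 2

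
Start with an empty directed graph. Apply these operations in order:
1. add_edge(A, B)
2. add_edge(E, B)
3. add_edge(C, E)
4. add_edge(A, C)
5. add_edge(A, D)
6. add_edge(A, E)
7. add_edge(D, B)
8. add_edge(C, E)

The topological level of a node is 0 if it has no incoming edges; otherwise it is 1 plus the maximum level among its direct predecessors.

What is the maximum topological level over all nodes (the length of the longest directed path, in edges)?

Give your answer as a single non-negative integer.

Op 1: add_edge(A, B). Edges now: 1
Op 2: add_edge(E, B). Edges now: 2
Op 3: add_edge(C, E). Edges now: 3
Op 4: add_edge(A, C). Edges now: 4
Op 5: add_edge(A, D). Edges now: 5
Op 6: add_edge(A, E). Edges now: 6
Op 7: add_edge(D, B). Edges now: 7
Op 8: add_edge(C, E) (duplicate, no change). Edges now: 7
Compute levels (Kahn BFS):
  sources (in-degree 0): A
  process A: level=0
    A->B: in-degree(B)=2, level(B)>=1
    A->C: in-degree(C)=0, level(C)=1, enqueue
    A->D: in-degree(D)=0, level(D)=1, enqueue
    A->E: in-degree(E)=1, level(E)>=1
  process C: level=1
    C->E: in-degree(E)=0, level(E)=2, enqueue
  process D: level=1
    D->B: in-degree(B)=1, level(B)>=2
  process E: level=2
    E->B: in-degree(B)=0, level(B)=3, enqueue
  process B: level=3
All levels: A:0, B:3, C:1, D:1, E:2
max level = 3

Answer: 3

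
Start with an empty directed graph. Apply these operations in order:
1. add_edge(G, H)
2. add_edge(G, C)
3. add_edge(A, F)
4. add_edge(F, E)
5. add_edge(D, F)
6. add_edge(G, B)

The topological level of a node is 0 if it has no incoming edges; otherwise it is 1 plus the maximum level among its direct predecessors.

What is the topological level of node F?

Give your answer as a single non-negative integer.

Op 1: add_edge(G, H). Edges now: 1
Op 2: add_edge(G, C). Edges now: 2
Op 3: add_edge(A, F). Edges now: 3
Op 4: add_edge(F, E). Edges now: 4
Op 5: add_edge(D, F). Edges now: 5
Op 6: add_edge(G, B). Edges now: 6
Compute levels (Kahn BFS):
  sources (in-degree 0): A, D, G
  process A: level=0
    A->F: in-degree(F)=1, level(F)>=1
  process D: level=0
    D->F: in-degree(F)=0, level(F)=1, enqueue
  process G: level=0
    G->B: in-degree(B)=0, level(B)=1, enqueue
    G->C: in-degree(C)=0, level(C)=1, enqueue
    G->H: in-degree(H)=0, level(H)=1, enqueue
  process F: level=1
    F->E: in-degree(E)=0, level(E)=2, enqueue
  process B: level=1
  process C: level=1
  process H: level=1
  process E: level=2
All levels: A:0, B:1, C:1, D:0, E:2, F:1, G:0, H:1
level(F) = 1

Answer: 1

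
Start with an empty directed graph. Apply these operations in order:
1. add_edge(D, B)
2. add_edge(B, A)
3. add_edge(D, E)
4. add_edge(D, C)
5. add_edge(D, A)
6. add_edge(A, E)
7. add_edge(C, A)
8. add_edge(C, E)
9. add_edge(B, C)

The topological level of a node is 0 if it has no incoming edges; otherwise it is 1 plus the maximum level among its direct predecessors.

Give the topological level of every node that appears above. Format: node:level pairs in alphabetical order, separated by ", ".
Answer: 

Answer: A:3, B:1, C:2, D:0, E:4

Derivation:
Op 1: add_edge(D, B). Edges now: 1
Op 2: add_edge(B, A). Edges now: 2
Op 3: add_edge(D, E). Edges now: 3
Op 4: add_edge(D, C). Edges now: 4
Op 5: add_edge(D, A). Edges now: 5
Op 6: add_edge(A, E). Edges now: 6
Op 7: add_edge(C, A). Edges now: 7
Op 8: add_edge(C, E). Edges now: 8
Op 9: add_edge(B, C). Edges now: 9
Compute levels (Kahn BFS):
  sources (in-degree 0): D
  process D: level=0
    D->A: in-degree(A)=2, level(A)>=1
    D->B: in-degree(B)=0, level(B)=1, enqueue
    D->C: in-degree(C)=1, level(C)>=1
    D->E: in-degree(E)=2, level(E)>=1
  process B: level=1
    B->A: in-degree(A)=1, level(A)>=2
    B->C: in-degree(C)=0, level(C)=2, enqueue
  process C: level=2
    C->A: in-degree(A)=0, level(A)=3, enqueue
    C->E: in-degree(E)=1, level(E)>=3
  process A: level=3
    A->E: in-degree(E)=0, level(E)=4, enqueue
  process E: level=4
All levels: A:3, B:1, C:2, D:0, E:4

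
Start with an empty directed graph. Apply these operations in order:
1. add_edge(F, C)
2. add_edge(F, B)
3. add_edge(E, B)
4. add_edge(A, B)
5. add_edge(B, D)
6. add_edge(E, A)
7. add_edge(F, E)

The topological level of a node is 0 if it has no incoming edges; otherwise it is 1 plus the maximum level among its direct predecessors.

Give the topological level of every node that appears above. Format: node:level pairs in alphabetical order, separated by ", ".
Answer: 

Answer: A:2, B:3, C:1, D:4, E:1, F:0

Derivation:
Op 1: add_edge(F, C). Edges now: 1
Op 2: add_edge(F, B). Edges now: 2
Op 3: add_edge(E, B). Edges now: 3
Op 4: add_edge(A, B). Edges now: 4
Op 5: add_edge(B, D). Edges now: 5
Op 6: add_edge(E, A). Edges now: 6
Op 7: add_edge(F, E). Edges now: 7
Compute levels (Kahn BFS):
  sources (in-degree 0): F
  process F: level=0
    F->B: in-degree(B)=2, level(B)>=1
    F->C: in-degree(C)=0, level(C)=1, enqueue
    F->E: in-degree(E)=0, level(E)=1, enqueue
  process C: level=1
  process E: level=1
    E->A: in-degree(A)=0, level(A)=2, enqueue
    E->B: in-degree(B)=1, level(B)>=2
  process A: level=2
    A->B: in-degree(B)=0, level(B)=3, enqueue
  process B: level=3
    B->D: in-degree(D)=0, level(D)=4, enqueue
  process D: level=4
All levels: A:2, B:3, C:1, D:4, E:1, F:0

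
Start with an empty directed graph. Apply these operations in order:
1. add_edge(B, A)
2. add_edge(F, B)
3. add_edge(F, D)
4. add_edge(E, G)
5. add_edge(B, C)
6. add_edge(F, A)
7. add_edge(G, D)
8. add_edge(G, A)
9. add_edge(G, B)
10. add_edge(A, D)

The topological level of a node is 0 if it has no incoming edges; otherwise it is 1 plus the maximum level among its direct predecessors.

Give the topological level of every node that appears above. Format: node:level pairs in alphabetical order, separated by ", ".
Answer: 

Op 1: add_edge(B, A). Edges now: 1
Op 2: add_edge(F, B). Edges now: 2
Op 3: add_edge(F, D). Edges now: 3
Op 4: add_edge(E, G). Edges now: 4
Op 5: add_edge(B, C). Edges now: 5
Op 6: add_edge(F, A). Edges now: 6
Op 7: add_edge(G, D). Edges now: 7
Op 8: add_edge(G, A). Edges now: 8
Op 9: add_edge(G, B). Edges now: 9
Op 10: add_edge(A, D). Edges now: 10
Compute levels (Kahn BFS):
  sources (in-degree 0): E, F
  process E: level=0
    E->G: in-degree(G)=0, level(G)=1, enqueue
  process F: level=0
    F->A: in-degree(A)=2, level(A)>=1
    F->B: in-degree(B)=1, level(B)>=1
    F->D: in-degree(D)=2, level(D)>=1
  process G: level=1
    G->A: in-degree(A)=1, level(A)>=2
    G->B: in-degree(B)=0, level(B)=2, enqueue
    G->D: in-degree(D)=1, level(D)>=2
  process B: level=2
    B->A: in-degree(A)=0, level(A)=3, enqueue
    B->C: in-degree(C)=0, level(C)=3, enqueue
  process A: level=3
    A->D: in-degree(D)=0, level(D)=4, enqueue
  process C: level=3
  process D: level=4
All levels: A:3, B:2, C:3, D:4, E:0, F:0, G:1

Answer: A:3, B:2, C:3, D:4, E:0, F:0, G:1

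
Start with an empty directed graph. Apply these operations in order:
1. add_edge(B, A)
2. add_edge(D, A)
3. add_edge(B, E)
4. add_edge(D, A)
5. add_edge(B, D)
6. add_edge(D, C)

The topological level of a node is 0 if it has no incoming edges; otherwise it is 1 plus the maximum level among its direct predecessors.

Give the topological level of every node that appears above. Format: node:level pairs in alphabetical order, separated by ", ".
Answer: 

Op 1: add_edge(B, A). Edges now: 1
Op 2: add_edge(D, A). Edges now: 2
Op 3: add_edge(B, E). Edges now: 3
Op 4: add_edge(D, A) (duplicate, no change). Edges now: 3
Op 5: add_edge(B, D). Edges now: 4
Op 6: add_edge(D, C). Edges now: 5
Compute levels (Kahn BFS):
  sources (in-degree 0): B
  process B: level=0
    B->A: in-degree(A)=1, level(A)>=1
    B->D: in-degree(D)=0, level(D)=1, enqueue
    B->E: in-degree(E)=0, level(E)=1, enqueue
  process D: level=1
    D->A: in-degree(A)=0, level(A)=2, enqueue
    D->C: in-degree(C)=0, level(C)=2, enqueue
  process E: level=1
  process A: level=2
  process C: level=2
All levels: A:2, B:0, C:2, D:1, E:1

Answer: A:2, B:0, C:2, D:1, E:1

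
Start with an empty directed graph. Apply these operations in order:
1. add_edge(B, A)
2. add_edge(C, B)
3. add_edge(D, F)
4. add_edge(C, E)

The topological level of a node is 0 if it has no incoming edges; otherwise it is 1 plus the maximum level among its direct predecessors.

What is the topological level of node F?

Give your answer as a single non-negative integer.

Op 1: add_edge(B, A). Edges now: 1
Op 2: add_edge(C, B). Edges now: 2
Op 3: add_edge(D, F). Edges now: 3
Op 4: add_edge(C, E). Edges now: 4
Compute levels (Kahn BFS):
  sources (in-degree 0): C, D
  process C: level=0
    C->B: in-degree(B)=0, level(B)=1, enqueue
    C->E: in-degree(E)=0, level(E)=1, enqueue
  process D: level=0
    D->F: in-degree(F)=0, level(F)=1, enqueue
  process B: level=1
    B->A: in-degree(A)=0, level(A)=2, enqueue
  process E: level=1
  process F: level=1
  process A: level=2
All levels: A:2, B:1, C:0, D:0, E:1, F:1
level(F) = 1

Answer: 1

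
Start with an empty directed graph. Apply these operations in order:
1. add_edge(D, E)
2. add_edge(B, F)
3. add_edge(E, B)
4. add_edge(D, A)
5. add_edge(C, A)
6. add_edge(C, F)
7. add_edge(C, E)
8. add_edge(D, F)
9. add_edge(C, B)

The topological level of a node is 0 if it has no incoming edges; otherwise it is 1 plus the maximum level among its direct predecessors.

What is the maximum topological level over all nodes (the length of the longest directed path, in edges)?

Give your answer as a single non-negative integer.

Answer: 3

Derivation:
Op 1: add_edge(D, E). Edges now: 1
Op 2: add_edge(B, F). Edges now: 2
Op 3: add_edge(E, B). Edges now: 3
Op 4: add_edge(D, A). Edges now: 4
Op 5: add_edge(C, A). Edges now: 5
Op 6: add_edge(C, F). Edges now: 6
Op 7: add_edge(C, E). Edges now: 7
Op 8: add_edge(D, F). Edges now: 8
Op 9: add_edge(C, B). Edges now: 9
Compute levels (Kahn BFS):
  sources (in-degree 0): C, D
  process C: level=0
    C->A: in-degree(A)=1, level(A)>=1
    C->B: in-degree(B)=1, level(B)>=1
    C->E: in-degree(E)=1, level(E)>=1
    C->F: in-degree(F)=2, level(F)>=1
  process D: level=0
    D->A: in-degree(A)=0, level(A)=1, enqueue
    D->E: in-degree(E)=0, level(E)=1, enqueue
    D->F: in-degree(F)=1, level(F)>=1
  process A: level=1
  process E: level=1
    E->B: in-degree(B)=0, level(B)=2, enqueue
  process B: level=2
    B->F: in-degree(F)=0, level(F)=3, enqueue
  process F: level=3
All levels: A:1, B:2, C:0, D:0, E:1, F:3
max level = 3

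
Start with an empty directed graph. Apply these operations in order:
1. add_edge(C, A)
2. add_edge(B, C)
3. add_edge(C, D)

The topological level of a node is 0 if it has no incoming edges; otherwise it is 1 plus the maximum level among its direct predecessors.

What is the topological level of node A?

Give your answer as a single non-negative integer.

Op 1: add_edge(C, A). Edges now: 1
Op 2: add_edge(B, C). Edges now: 2
Op 3: add_edge(C, D). Edges now: 3
Compute levels (Kahn BFS):
  sources (in-degree 0): B
  process B: level=0
    B->C: in-degree(C)=0, level(C)=1, enqueue
  process C: level=1
    C->A: in-degree(A)=0, level(A)=2, enqueue
    C->D: in-degree(D)=0, level(D)=2, enqueue
  process A: level=2
  process D: level=2
All levels: A:2, B:0, C:1, D:2
level(A) = 2

Answer: 2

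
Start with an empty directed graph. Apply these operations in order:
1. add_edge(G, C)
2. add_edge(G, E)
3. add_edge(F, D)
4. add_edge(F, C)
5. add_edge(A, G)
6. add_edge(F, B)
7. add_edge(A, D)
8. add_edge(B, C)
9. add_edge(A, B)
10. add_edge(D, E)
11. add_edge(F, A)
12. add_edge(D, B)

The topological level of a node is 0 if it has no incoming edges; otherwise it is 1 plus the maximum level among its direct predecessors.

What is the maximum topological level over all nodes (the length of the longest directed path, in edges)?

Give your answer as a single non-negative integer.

Answer: 4

Derivation:
Op 1: add_edge(G, C). Edges now: 1
Op 2: add_edge(G, E). Edges now: 2
Op 3: add_edge(F, D). Edges now: 3
Op 4: add_edge(F, C). Edges now: 4
Op 5: add_edge(A, G). Edges now: 5
Op 6: add_edge(F, B). Edges now: 6
Op 7: add_edge(A, D). Edges now: 7
Op 8: add_edge(B, C). Edges now: 8
Op 9: add_edge(A, B). Edges now: 9
Op 10: add_edge(D, E). Edges now: 10
Op 11: add_edge(F, A). Edges now: 11
Op 12: add_edge(D, B). Edges now: 12
Compute levels (Kahn BFS):
  sources (in-degree 0): F
  process F: level=0
    F->A: in-degree(A)=0, level(A)=1, enqueue
    F->B: in-degree(B)=2, level(B)>=1
    F->C: in-degree(C)=2, level(C)>=1
    F->D: in-degree(D)=1, level(D)>=1
  process A: level=1
    A->B: in-degree(B)=1, level(B)>=2
    A->D: in-degree(D)=0, level(D)=2, enqueue
    A->G: in-degree(G)=0, level(G)=2, enqueue
  process D: level=2
    D->B: in-degree(B)=0, level(B)=3, enqueue
    D->E: in-degree(E)=1, level(E)>=3
  process G: level=2
    G->C: in-degree(C)=1, level(C)>=3
    G->E: in-degree(E)=0, level(E)=3, enqueue
  process B: level=3
    B->C: in-degree(C)=0, level(C)=4, enqueue
  process E: level=3
  process C: level=4
All levels: A:1, B:3, C:4, D:2, E:3, F:0, G:2
max level = 4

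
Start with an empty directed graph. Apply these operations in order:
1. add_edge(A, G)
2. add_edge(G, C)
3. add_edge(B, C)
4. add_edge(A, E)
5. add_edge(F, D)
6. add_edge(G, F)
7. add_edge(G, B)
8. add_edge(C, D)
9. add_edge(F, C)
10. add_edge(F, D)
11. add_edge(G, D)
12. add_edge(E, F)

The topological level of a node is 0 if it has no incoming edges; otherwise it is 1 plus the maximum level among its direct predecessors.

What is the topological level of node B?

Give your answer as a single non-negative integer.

Op 1: add_edge(A, G). Edges now: 1
Op 2: add_edge(G, C). Edges now: 2
Op 3: add_edge(B, C). Edges now: 3
Op 4: add_edge(A, E). Edges now: 4
Op 5: add_edge(F, D). Edges now: 5
Op 6: add_edge(G, F). Edges now: 6
Op 7: add_edge(G, B). Edges now: 7
Op 8: add_edge(C, D). Edges now: 8
Op 9: add_edge(F, C). Edges now: 9
Op 10: add_edge(F, D) (duplicate, no change). Edges now: 9
Op 11: add_edge(G, D). Edges now: 10
Op 12: add_edge(E, F). Edges now: 11
Compute levels (Kahn BFS):
  sources (in-degree 0): A
  process A: level=0
    A->E: in-degree(E)=0, level(E)=1, enqueue
    A->G: in-degree(G)=0, level(G)=1, enqueue
  process E: level=1
    E->F: in-degree(F)=1, level(F)>=2
  process G: level=1
    G->B: in-degree(B)=0, level(B)=2, enqueue
    G->C: in-degree(C)=2, level(C)>=2
    G->D: in-degree(D)=2, level(D)>=2
    G->F: in-degree(F)=0, level(F)=2, enqueue
  process B: level=2
    B->C: in-degree(C)=1, level(C)>=3
  process F: level=2
    F->C: in-degree(C)=0, level(C)=3, enqueue
    F->D: in-degree(D)=1, level(D)>=3
  process C: level=3
    C->D: in-degree(D)=0, level(D)=4, enqueue
  process D: level=4
All levels: A:0, B:2, C:3, D:4, E:1, F:2, G:1
level(B) = 2

Answer: 2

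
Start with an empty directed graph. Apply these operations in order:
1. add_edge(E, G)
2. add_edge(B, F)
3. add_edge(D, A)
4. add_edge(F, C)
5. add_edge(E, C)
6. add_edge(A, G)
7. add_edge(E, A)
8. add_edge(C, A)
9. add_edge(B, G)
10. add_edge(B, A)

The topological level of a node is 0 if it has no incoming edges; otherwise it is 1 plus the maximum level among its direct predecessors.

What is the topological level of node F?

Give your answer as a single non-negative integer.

Op 1: add_edge(E, G). Edges now: 1
Op 2: add_edge(B, F). Edges now: 2
Op 3: add_edge(D, A). Edges now: 3
Op 4: add_edge(F, C). Edges now: 4
Op 5: add_edge(E, C). Edges now: 5
Op 6: add_edge(A, G). Edges now: 6
Op 7: add_edge(E, A). Edges now: 7
Op 8: add_edge(C, A). Edges now: 8
Op 9: add_edge(B, G). Edges now: 9
Op 10: add_edge(B, A). Edges now: 10
Compute levels (Kahn BFS):
  sources (in-degree 0): B, D, E
  process B: level=0
    B->A: in-degree(A)=3, level(A)>=1
    B->F: in-degree(F)=0, level(F)=1, enqueue
    B->G: in-degree(G)=2, level(G)>=1
  process D: level=0
    D->A: in-degree(A)=2, level(A)>=1
  process E: level=0
    E->A: in-degree(A)=1, level(A)>=1
    E->C: in-degree(C)=1, level(C)>=1
    E->G: in-degree(G)=1, level(G)>=1
  process F: level=1
    F->C: in-degree(C)=0, level(C)=2, enqueue
  process C: level=2
    C->A: in-degree(A)=0, level(A)=3, enqueue
  process A: level=3
    A->G: in-degree(G)=0, level(G)=4, enqueue
  process G: level=4
All levels: A:3, B:0, C:2, D:0, E:0, F:1, G:4
level(F) = 1

Answer: 1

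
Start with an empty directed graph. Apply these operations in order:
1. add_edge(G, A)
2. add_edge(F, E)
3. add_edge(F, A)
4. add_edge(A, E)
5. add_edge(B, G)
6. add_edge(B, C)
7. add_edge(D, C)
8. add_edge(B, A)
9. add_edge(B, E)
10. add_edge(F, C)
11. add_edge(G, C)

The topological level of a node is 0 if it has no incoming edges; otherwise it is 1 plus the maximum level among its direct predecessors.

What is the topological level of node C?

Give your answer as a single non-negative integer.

Answer: 2

Derivation:
Op 1: add_edge(G, A). Edges now: 1
Op 2: add_edge(F, E). Edges now: 2
Op 3: add_edge(F, A). Edges now: 3
Op 4: add_edge(A, E). Edges now: 4
Op 5: add_edge(B, G). Edges now: 5
Op 6: add_edge(B, C). Edges now: 6
Op 7: add_edge(D, C). Edges now: 7
Op 8: add_edge(B, A). Edges now: 8
Op 9: add_edge(B, E). Edges now: 9
Op 10: add_edge(F, C). Edges now: 10
Op 11: add_edge(G, C). Edges now: 11
Compute levels (Kahn BFS):
  sources (in-degree 0): B, D, F
  process B: level=0
    B->A: in-degree(A)=2, level(A)>=1
    B->C: in-degree(C)=3, level(C)>=1
    B->E: in-degree(E)=2, level(E)>=1
    B->G: in-degree(G)=0, level(G)=1, enqueue
  process D: level=0
    D->C: in-degree(C)=2, level(C)>=1
  process F: level=0
    F->A: in-degree(A)=1, level(A)>=1
    F->C: in-degree(C)=1, level(C)>=1
    F->E: in-degree(E)=1, level(E)>=1
  process G: level=1
    G->A: in-degree(A)=0, level(A)=2, enqueue
    G->C: in-degree(C)=0, level(C)=2, enqueue
  process A: level=2
    A->E: in-degree(E)=0, level(E)=3, enqueue
  process C: level=2
  process E: level=3
All levels: A:2, B:0, C:2, D:0, E:3, F:0, G:1
level(C) = 2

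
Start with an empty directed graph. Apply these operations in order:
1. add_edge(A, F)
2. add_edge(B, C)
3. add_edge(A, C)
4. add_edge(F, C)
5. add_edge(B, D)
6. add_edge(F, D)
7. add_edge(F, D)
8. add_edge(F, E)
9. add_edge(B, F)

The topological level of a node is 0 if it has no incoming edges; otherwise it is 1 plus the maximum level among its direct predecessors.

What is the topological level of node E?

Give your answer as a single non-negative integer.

Op 1: add_edge(A, F). Edges now: 1
Op 2: add_edge(B, C). Edges now: 2
Op 3: add_edge(A, C). Edges now: 3
Op 4: add_edge(F, C). Edges now: 4
Op 5: add_edge(B, D). Edges now: 5
Op 6: add_edge(F, D). Edges now: 6
Op 7: add_edge(F, D) (duplicate, no change). Edges now: 6
Op 8: add_edge(F, E). Edges now: 7
Op 9: add_edge(B, F). Edges now: 8
Compute levels (Kahn BFS):
  sources (in-degree 0): A, B
  process A: level=0
    A->C: in-degree(C)=2, level(C)>=1
    A->F: in-degree(F)=1, level(F)>=1
  process B: level=0
    B->C: in-degree(C)=1, level(C)>=1
    B->D: in-degree(D)=1, level(D)>=1
    B->F: in-degree(F)=0, level(F)=1, enqueue
  process F: level=1
    F->C: in-degree(C)=0, level(C)=2, enqueue
    F->D: in-degree(D)=0, level(D)=2, enqueue
    F->E: in-degree(E)=0, level(E)=2, enqueue
  process C: level=2
  process D: level=2
  process E: level=2
All levels: A:0, B:0, C:2, D:2, E:2, F:1
level(E) = 2

Answer: 2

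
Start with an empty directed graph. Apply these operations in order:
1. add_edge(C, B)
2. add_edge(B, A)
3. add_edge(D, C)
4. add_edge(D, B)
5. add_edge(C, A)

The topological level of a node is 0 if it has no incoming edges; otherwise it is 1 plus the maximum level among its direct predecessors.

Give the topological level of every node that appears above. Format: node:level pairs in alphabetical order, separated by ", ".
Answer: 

Answer: A:3, B:2, C:1, D:0

Derivation:
Op 1: add_edge(C, B). Edges now: 1
Op 2: add_edge(B, A). Edges now: 2
Op 3: add_edge(D, C). Edges now: 3
Op 4: add_edge(D, B). Edges now: 4
Op 5: add_edge(C, A). Edges now: 5
Compute levels (Kahn BFS):
  sources (in-degree 0): D
  process D: level=0
    D->B: in-degree(B)=1, level(B)>=1
    D->C: in-degree(C)=0, level(C)=1, enqueue
  process C: level=1
    C->A: in-degree(A)=1, level(A)>=2
    C->B: in-degree(B)=0, level(B)=2, enqueue
  process B: level=2
    B->A: in-degree(A)=0, level(A)=3, enqueue
  process A: level=3
All levels: A:3, B:2, C:1, D:0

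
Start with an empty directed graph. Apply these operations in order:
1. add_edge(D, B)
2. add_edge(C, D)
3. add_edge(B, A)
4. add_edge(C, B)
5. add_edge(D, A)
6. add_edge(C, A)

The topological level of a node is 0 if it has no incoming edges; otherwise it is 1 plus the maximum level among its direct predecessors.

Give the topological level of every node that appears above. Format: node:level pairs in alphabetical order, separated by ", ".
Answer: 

Op 1: add_edge(D, B). Edges now: 1
Op 2: add_edge(C, D). Edges now: 2
Op 3: add_edge(B, A). Edges now: 3
Op 4: add_edge(C, B). Edges now: 4
Op 5: add_edge(D, A). Edges now: 5
Op 6: add_edge(C, A). Edges now: 6
Compute levels (Kahn BFS):
  sources (in-degree 0): C
  process C: level=0
    C->A: in-degree(A)=2, level(A)>=1
    C->B: in-degree(B)=1, level(B)>=1
    C->D: in-degree(D)=0, level(D)=1, enqueue
  process D: level=1
    D->A: in-degree(A)=1, level(A)>=2
    D->B: in-degree(B)=0, level(B)=2, enqueue
  process B: level=2
    B->A: in-degree(A)=0, level(A)=3, enqueue
  process A: level=3
All levels: A:3, B:2, C:0, D:1

Answer: A:3, B:2, C:0, D:1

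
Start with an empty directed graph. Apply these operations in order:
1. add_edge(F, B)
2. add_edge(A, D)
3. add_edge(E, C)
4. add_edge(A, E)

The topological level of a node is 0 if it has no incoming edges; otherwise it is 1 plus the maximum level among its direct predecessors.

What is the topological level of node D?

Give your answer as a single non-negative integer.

Op 1: add_edge(F, B). Edges now: 1
Op 2: add_edge(A, D). Edges now: 2
Op 3: add_edge(E, C). Edges now: 3
Op 4: add_edge(A, E). Edges now: 4
Compute levels (Kahn BFS):
  sources (in-degree 0): A, F
  process A: level=0
    A->D: in-degree(D)=0, level(D)=1, enqueue
    A->E: in-degree(E)=0, level(E)=1, enqueue
  process F: level=0
    F->B: in-degree(B)=0, level(B)=1, enqueue
  process D: level=1
  process E: level=1
    E->C: in-degree(C)=0, level(C)=2, enqueue
  process B: level=1
  process C: level=2
All levels: A:0, B:1, C:2, D:1, E:1, F:0
level(D) = 1

Answer: 1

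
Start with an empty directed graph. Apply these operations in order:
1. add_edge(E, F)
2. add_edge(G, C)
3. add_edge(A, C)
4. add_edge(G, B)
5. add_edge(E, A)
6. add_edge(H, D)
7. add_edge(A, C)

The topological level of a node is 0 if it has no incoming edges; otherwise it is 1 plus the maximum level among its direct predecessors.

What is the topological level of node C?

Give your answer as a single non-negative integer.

Op 1: add_edge(E, F). Edges now: 1
Op 2: add_edge(G, C). Edges now: 2
Op 3: add_edge(A, C). Edges now: 3
Op 4: add_edge(G, B). Edges now: 4
Op 5: add_edge(E, A). Edges now: 5
Op 6: add_edge(H, D). Edges now: 6
Op 7: add_edge(A, C) (duplicate, no change). Edges now: 6
Compute levels (Kahn BFS):
  sources (in-degree 0): E, G, H
  process E: level=0
    E->A: in-degree(A)=0, level(A)=1, enqueue
    E->F: in-degree(F)=0, level(F)=1, enqueue
  process G: level=0
    G->B: in-degree(B)=0, level(B)=1, enqueue
    G->C: in-degree(C)=1, level(C)>=1
  process H: level=0
    H->D: in-degree(D)=0, level(D)=1, enqueue
  process A: level=1
    A->C: in-degree(C)=0, level(C)=2, enqueue
  process F: level=1
  process B: level=1
  process D: level=1
  process C: level=2
All levels: A:1, B:1, C:2, D:1, E:0, F:1, G:0, H:0
level(C) = 2

Answer: 2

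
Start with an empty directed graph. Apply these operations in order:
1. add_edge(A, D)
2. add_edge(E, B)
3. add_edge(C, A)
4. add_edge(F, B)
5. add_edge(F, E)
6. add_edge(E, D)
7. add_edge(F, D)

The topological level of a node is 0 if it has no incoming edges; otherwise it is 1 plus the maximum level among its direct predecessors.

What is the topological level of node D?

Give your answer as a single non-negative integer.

Op 1: add_edge(A, D). Edges now: 1
Op 2: add_edge(E, B). Edges now: 2
Op 3: add_edge(C, A). Edges now: 3
Op 4: add_edge(F, B). Edges now: 4
Op 5: add_edge(F, E). Edges now: 5
Op 6: add_edge(E, D). Edges now: 6
Op 7: add_edge(F, D). Edges now: 7
Compute levels (Kahn BFS):
  sources (in-degree 0): C, F
  process C: level=0
    C->A: in-degree(A)=0, level(A)=1, enqueue
  process F: level=0
    F->B: in-degree(B)=1, level(B)>=1
    F->D: in-degree(D)=2, level(D)>=1
    F->E: in-degree(E)=0, level(E)=1, enqueue
  process A: level=1
    A->D: in-degree(D)=1, level(D)>=2
  process E: level=1
    E->B: in-degree(B)=0, level(B)=2, enqueue
    E->D: in-degree(D)=0, level(D)=2, enqueue
  process B: level=2
  process D: level=2
All levels: A:1, B:2, C:0, D:2, E:1, F:0
level(D) = 2

Answer: 2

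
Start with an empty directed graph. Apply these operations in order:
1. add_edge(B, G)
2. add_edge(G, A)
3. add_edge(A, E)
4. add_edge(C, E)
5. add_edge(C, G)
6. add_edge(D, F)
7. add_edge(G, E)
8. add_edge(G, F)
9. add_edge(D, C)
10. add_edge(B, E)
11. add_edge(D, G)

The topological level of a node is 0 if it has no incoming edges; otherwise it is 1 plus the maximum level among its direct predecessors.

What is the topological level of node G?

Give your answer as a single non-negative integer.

Answer: 2

Derivation:
Op 1: add_edge(B, G). Edges now: 1
Op 2: add_edge(G, A). Edges now: 2
Op 3: add_edge(A, E). Edges now: 3
Op 4: add_edge(C, E). Edges now: 4
Op 5: add_edge(C, G). Edges now: 5
Op 6: add_edge(D, F). Edges now: 6
Op 7: add_edge(G, E). Edges now: 7
Op 8: add_edge(G, F). Edges now: 8
Op 9: add_edge(D, C). Edges now: 9
Op 10: add_edge(B, E). Edges now: 10
Op 11: add_edge(D, G). Edges now: 11
Compute levels (Kahn BFS):
  sources (in-degree 0): B, D
  process B: level=0
    B->E: in-degree(E)=3, level(E)>=1
    B->G: in-degree(G)=2, level(G)>=1
  process D: level=0
    D->C: in-degree(C)=0, level(C)=1, enqueue
    D->F: in-degree(F)=1, level(F)>=1
    D->G: in-degree(G)=1, level(G)>=1
  process C: level=1
    C->E: in-degree(E)=2, level(E)>=2
    C->G: in-degree(G)=0, level(G)=2, enqueue
  process G: level=2
    G->A: in-degree(A)=0, level(A)=3, enqueue
    G->E: in-degree(E)=1, level(E)>=3
    G->F: in-degree(F)=0, level(F)=3, enqueue
  process A: level=3
    A->E: in-degree(E)=0, level(E)=4, enqueue
  process F: level=3
  process E: level=4
All levels: A:3, B:0, C:1, D:0, E:4, F:3, G:2
level(G) = 2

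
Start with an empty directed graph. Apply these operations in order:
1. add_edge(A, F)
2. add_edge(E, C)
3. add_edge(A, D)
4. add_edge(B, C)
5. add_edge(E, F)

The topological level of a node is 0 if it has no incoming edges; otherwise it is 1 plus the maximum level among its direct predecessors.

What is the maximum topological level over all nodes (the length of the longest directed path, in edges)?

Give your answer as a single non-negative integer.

Op 1: add_edge(A, F). Edges now: 1
Op 2: add_edge(E, C). Edges now: 2
Op 3: add_edge(A, D). Edges now: 3
Op 4: add_edge(B, C). Edges now: 4
Op 5: add_edge(E, F). Edges now: 5
Compute levels (Kahn BFS):
  sources (in-degree 0): A, B, E
  process A: level=0
    A->D: in-degree(D)=0, level(D)=1, enqueue
    A->F: in-degree(F)=1, level(F)>=1
  process B: level=0
    B->C: in-degree(C)=1, level(C)>=1
  process E: level=0
    E->C: in-degree(C)=0, level(C)=1, enqueue
    E->F: in-degree(F)=0, level(F)=1, enqueue
  process D: level=1
  process C: level=1
  process F: level=1
All levels: A:0, B:0, C:1, D:1, E:0, F:1
max level = 1

Answer: 1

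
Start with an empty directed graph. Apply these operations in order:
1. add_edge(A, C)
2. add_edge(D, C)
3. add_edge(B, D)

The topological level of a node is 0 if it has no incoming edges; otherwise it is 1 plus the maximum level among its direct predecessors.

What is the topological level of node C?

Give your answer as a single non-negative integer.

Answer: 2

Derivation:
Op 1: add_edge(A, C). Edges now: 1
Op 2: add_edge(D, C). Edges now: 2
Op 3: add_edge(B, D). Edges now: 3
Compute levels (Kahn BFS):
  sources (in-degree 0): A, B
  process A: level=0
    A->C: in-degree(C)=1, level(C)>=1
  process B: level=0
    B->D: in-degree(D)=0, level(D)=1, enqueue
  process D: level=1
    D->C: in-degree(C)=0, level(C)=2, enqueue
  process C: level=2
All levels: A:0, B:0, C:2, D:1
level(C) = 2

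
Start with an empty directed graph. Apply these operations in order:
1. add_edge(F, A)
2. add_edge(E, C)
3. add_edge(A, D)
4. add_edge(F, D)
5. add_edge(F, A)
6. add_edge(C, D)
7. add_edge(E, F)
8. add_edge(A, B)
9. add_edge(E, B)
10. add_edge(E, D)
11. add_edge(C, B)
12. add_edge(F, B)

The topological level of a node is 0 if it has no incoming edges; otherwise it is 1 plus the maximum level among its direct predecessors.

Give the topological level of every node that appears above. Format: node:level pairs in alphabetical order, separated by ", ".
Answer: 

Answer: A:2, B:3, C:1, D:3, E:0, F:1

Derivation:
Op 1: add_edge(F, A). Edges now: 1
Op 2: add_edge(E, C). Edges now: 2
Op 3: add_edge(A, D). Edges now: 3
Op 4: add_edge(F, D). Edges now: 4
Op 5: add_edge(F, A) (duplicate, no change). Edges now: 4
Op 6: add_edge(C, D). Edges now: 5
Op 7: add_edge(E, F). Edges now: 6
Op 8: add_edge(A, B). Edges now: 7
Op 9: add_edge(E, B). Edges now: 8
Op 10: add_edge(E, D). Edges now: 9
Op 11: add_edge(C, B). Edges now: 10
Op 12: add_edge(F, B). Edges now: 11
Compute levels (Kahn BFS):
  sources (in-degree 0): E
  process E: level=0
    E->B: in-degree(B)=3, level(B)>=1
    E->C: in-degree(C)=0, level(C)=1, enqueue
    E->D: in-degree(D)=3, level(D)>=1
    E->F: in-degree(F)=0, level(F)=1, enqueue
  process C: level=1
    C->B: in-degree(B)=2, level(B)>=2
    C->D: in-degree(D)=2, level(D)>=2
  process F: level=1
    F->A: in-degree(A)=0, level(A)=2, enqueue
    F->B: in-degree(B)=1, level(B)>=2
    F->D: in-degree(D)=1, level(D)>=2
  process A: level=2
    A->B: in-degree(B)=0, level(B)=3, enqueue
    A->D: in-degree(D)=0, level(D)=3, enqueue
  process B: level=3
  process D: level=3
All levels: A:2, B:3, C:1, D:3, E:0, F:1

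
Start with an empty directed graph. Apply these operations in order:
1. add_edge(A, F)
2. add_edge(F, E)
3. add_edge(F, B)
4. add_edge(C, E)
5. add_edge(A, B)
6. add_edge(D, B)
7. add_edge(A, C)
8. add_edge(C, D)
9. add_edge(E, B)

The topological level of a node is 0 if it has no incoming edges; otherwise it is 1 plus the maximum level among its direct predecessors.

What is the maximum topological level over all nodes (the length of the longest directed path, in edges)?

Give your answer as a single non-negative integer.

Op 1: add_edge(A, F). Edges now: 1
Op 2: add_edge(F, E). Edges now: 2
Op 3: add_edge(F, B). Edges now: 3
Op 4: add_edge(C, E). Edges now: 4
Op 5: add_edge(A, B). Edges now: 5
Op 6: add_edge(D, B). Edges now: 6
Op 7: add_edge(A, C). Edges now: 7
Op 8: add_edge(C, D). Edges now: 8
Op 9: add_edge(E, B). Edges now: 9
Compute levels (Kahn BFS):
  sources (in-degree 0): A
  process A: level=0
    A->B: in-degree(B)=3, level(B)>=1
    A->C: in-degree(C)=0, level(C)=1, enqueue
    A->F: in-degree(F)=0, level(F)=1, enqueue
  process C: level=1
    C->D: in-degree(D)=0, level(D)=2, enqueue
    C->E: in-degree(E)=1, level(E)>=2
  process F: level=1
    F->B: in-degree(B)=2, level(B)>=2
    F->E: in-degree(E)=0, level(E)=2, enqueue
  process D: level=2
    D->B: in-degree(B)=1, level(B)>=3
  process E: level=2
    E->B: in-degree(B)=0, level(B)=3, enqueue
  process B: level=3
All levels: A:0, B:3, C:1, D:2, E:2, F:1
max level = 3

Answer: 3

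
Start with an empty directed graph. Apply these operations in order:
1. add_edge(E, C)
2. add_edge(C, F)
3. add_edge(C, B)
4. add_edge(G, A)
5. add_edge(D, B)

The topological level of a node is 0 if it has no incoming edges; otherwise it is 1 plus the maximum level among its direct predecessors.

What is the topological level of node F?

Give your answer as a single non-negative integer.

Op 1: add_edge(E, C). Edges now: 1
Op 2: add_edge(C, F). Edges now: 2
Op 3: add_edge(C, B). Edges now: 3
Op 4: add_edge(G, A). Edges now: 4
Op 5: add_edge(D, B). Edges now: 5
Compute levels (Kahn BFS):
  sources (in-degree 0): D, E, G
  process D: level=0
    D->B: in-degree(B)=1, level(B)>=1
  process E: level=0
    E->C: in-degree(C)=0, level(C)=1, enqueue
  process G: level=0
    G->A: in-degree(A)=0, level(A)=1, enqueue
  process C: level=1
    C->B: in-degree(B)=0, level(B)=2, enqueue
    C->F: in-degree(F)=0, level(F)=2, enqueue
  process A: level=1
  process B: level=2
  process F: level=2
All levels: A:1, B:2, C:1, D:0, E:0, F:2, G:0
level(F) = 2

Answer: 2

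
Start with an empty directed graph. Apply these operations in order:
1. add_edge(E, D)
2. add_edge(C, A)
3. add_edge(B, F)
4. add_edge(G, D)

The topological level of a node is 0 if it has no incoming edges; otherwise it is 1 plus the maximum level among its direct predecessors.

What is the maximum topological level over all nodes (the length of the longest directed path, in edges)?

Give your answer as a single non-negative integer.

Op 1: add_edge(E, D). Edges now: 1
Op 2: add_edge(C, A). Edges now: 2
Op 3: add_edge(B, F). Edges now: 3
Op 4: add_edge(G, D). Edges now: 4
Compute levels (Kahn BFS):
  sources (in-degree 0): B, C, E, G
  process B: level=0
    B->F: in-degree(F)=0, level(F)=1, enqueue
  process C: level=0
    C->A: in-degree(A)=0, level(A)=1, enqueue
  process E: level=0
    E->D: in-degree(D)=1, level(D)>=1
  process G: level=0
    G->D: in-degree(D)=0, level(D)=1, enqueue
  process F: level=1
  process A: level=1
  process D: level=1
All levels: A:1, B:0, C:0, D:1, E:0, F:1, G:0
max level = 1

Answer: 1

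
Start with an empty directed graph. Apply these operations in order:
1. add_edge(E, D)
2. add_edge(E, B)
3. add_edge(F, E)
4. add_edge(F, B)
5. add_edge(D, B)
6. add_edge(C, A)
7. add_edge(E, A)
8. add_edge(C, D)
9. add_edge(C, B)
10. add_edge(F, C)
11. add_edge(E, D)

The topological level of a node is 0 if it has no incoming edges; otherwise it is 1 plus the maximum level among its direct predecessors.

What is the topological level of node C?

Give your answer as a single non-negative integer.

Op 1: add_edge(E, D). Edges now: 1
Op 2: add_edge(E, B). Edges now: 2
Op 3: add_edge(F, E). Edges now: 3
Op 4: add_edge(F, B). Edges now: 4
Op 5: add_edge(D, B). Edges now: 5
Op 6: add_edge(C, A). Edges now: 6
Op 7: add_edge(E, A). Edges now: 7
Op 8: add_edge(C, D). Edges now: 8
Op 9: add_edge(C, B). Edges now: 9
Op 10: add_edge(F, C). Edges now: 10
Op 11: add_edge(E, D) (duplicate, no change). Edges now: 10
Compute levels (Kahn BFS):
  sources (in-degree 0): F
  process F: level=0
    F->B: in-degree(B)=3, level(B)>=1
    F->C: in-degree(C)=0, level(C)=1, enqueue
    F->E: in-degree(E)=0, level(E)=1, enqueue
  process C: level=1
    C->A: in-degree(A)=1, level(A)>=2
    C->B: in-degree(B)=2, level(B)>=2
    C->D: in-degree(D)=1, level(D)>=2
  process E: level=1
    E->A: in-degree(A)=0, level(A)=2, enqueue
    E->B: in-degree(B)=1, level(B)>=2
    E->D: in-degree(D)=0, level(D)=2, enqueue
  process A: level=2
  process D: level=2
    D->B: in-degree(B)=0, level(B)=3, enqueue
  process B: level=3
All levels: A:2, B:3, C:1, D:2, E:1, F:0
level(C) = 1

Answer: 1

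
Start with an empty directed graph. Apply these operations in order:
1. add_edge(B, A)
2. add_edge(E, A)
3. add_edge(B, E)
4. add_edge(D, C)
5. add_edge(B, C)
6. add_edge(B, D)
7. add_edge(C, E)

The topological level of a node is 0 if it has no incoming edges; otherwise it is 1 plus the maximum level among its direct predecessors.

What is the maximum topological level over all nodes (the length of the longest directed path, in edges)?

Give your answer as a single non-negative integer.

Answer: 4

Derivation:
Op 1: add_edge(B, A). Edges now: 1
Op 2: add_edge(E, A). Edges now: 2
Op 3: add_edge(B, E). Edges now: 3
Op 4: add_edge(D, C). Edges now: 4
Op 5: add_edge(B, C). Edges now: 5
Op 6: add_edge(B, D). Edges now: 6
Op 7: add_edge(C, E). Edges now: 7
Compute levels (Kahn BFS):
  sources (in-degree 0): B
  process B: level=0
    B->A: in-degree(A)=1, level(A)>=1
    B->C: in-degree(C)=1, level(C)>=1
    B->D: in-degree(D)=0, level(D)=1, enqueue
    B->E: in-degree(E)=1, level(E)>=1
  process D: level=1
    D->C: in-degree(C)=0, level(C)=2, enqueue
  process C: level=2
    C->E: in-degree(E)=0, level(E)=3, enqueue
  process E: level=3
    E->A: in-degree(A)=0, level(A)=4, enqueue
  process A: level=4
All levels: A:4, B:0, C:2, D:1, E:3
max level = 4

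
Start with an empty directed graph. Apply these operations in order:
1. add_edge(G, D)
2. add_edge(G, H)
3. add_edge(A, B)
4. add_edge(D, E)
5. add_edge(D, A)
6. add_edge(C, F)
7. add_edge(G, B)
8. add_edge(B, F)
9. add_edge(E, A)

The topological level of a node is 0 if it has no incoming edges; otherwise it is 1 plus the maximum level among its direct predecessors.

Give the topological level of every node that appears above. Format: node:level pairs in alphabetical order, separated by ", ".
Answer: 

Op 1: add_edge(G, D). Edges now: 1
Op 2: add_edge(G, H). Edges now: 2
Op 3: add_edge(A, B). Edges now: 3
Op 4: add_edge(D, E). Edges now: 4
Op 5: add_edge(D, A). Edges now: 5
Op 6: add_edge(C, F). Edges now: 6
Op 7: add_edge(G, B). Edges now: 7
Op 8: add_edge(B, F). Edges now: 8
Op 9: add_edge(E, A). Edges now: 9
Compute levels (Kahn BFS):
  sources (in-degree 0): C, G
  process C: level=0
    C->F: in-degree(F)=1, level(F)>=1
  process G: level=0
    G->B: in-degree(B)=1, level(B)>=1
    G->D: in-degree(D)=0, level(D)=1, enqueue
    G->H: in-degree(H)=0, level(H)=1, enqueue
  process D: level=1
    D->A: in-degree(A)=1, level(A)>=2
    D->E: in-degree(E)=0, level(E)=2, enqueue
  process H: level=1
  process E: level=2
    E->A: in-degree(A)=0, level(A)=3, enqueue
  process A: level=3
    A->B: in-degree(B)=0, level(B)=4, enqueue
  process B: level=4
    B->F: in-degree(F)=0, level(F)=5, enqueue
  process F: level=5
All levels: A:3, B:4, C:0, D:1, E:2, F:5, G:0, H:1

Answer: A:3, B:4, C:0, D:1, E:2, F:5, G:0, H:1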